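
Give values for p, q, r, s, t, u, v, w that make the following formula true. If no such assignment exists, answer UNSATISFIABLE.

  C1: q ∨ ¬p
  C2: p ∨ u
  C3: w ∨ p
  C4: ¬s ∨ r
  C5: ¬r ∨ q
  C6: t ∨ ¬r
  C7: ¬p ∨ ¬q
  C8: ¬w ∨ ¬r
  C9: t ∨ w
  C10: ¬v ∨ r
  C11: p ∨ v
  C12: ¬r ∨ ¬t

Suppose q = True.
(¬p) alone gives p = False.
(u) alone gives u = True.
(w) alone gives w = True.
(¬r) alone gives r = False.
(¬s) alone gives s = False.
(¬v) alone gives v = False.
That conflicts with the unit clause (v).
Backtrack on q: now try q = False.
(¬p) alone gives p = False.
(u) alone gives u = True.
(w) alone gives w = True.
(¬r) alone gives r = False.
(¬s) alone gives s = False.
(¬v) alone gives v = False.
That conflicts with the unit clause (v).
Both values of q lead to a conflict.

UNSATISFIABLE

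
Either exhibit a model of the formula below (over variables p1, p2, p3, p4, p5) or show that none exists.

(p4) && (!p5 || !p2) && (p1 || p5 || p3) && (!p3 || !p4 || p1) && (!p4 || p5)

p1=true, p2=false, p3=true, p4=true, p5=true

From the singleton clause (p4), p4 = true.
From the singleton clause (p5), p5 = true.
From the singleton clause (!p2), p2 = false.
Try p3 = true.
From the singleton clause (p1), p1 = true.
All clauses are satisfied.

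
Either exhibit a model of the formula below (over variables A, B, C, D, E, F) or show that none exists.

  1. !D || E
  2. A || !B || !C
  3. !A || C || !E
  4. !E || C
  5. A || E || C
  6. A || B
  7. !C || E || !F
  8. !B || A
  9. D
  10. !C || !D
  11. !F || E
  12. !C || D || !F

Unit clause (D) forces D = true.
Unit clause (E) forces E = true.
Unit clause (C) forces C = true.
But (!C) is also a unit clause — contradiction.

UNSATISFIABLE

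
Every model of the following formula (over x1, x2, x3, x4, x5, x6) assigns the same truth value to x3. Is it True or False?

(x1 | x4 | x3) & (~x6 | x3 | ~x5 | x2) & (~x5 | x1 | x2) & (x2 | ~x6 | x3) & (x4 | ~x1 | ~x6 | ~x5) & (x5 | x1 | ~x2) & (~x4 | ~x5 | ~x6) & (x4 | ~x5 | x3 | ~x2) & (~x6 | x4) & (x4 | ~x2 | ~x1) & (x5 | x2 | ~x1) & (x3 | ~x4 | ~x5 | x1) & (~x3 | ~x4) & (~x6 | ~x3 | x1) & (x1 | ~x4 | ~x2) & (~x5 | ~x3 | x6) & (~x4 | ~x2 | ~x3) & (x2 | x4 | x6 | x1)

Suppose x3 = 1.
(~x4) alone gives x4 = 0.
(~x6) alone gives x6 = 0.
(~x5) alone gives x5 = 0.
Try x1 = 1.
(~x2) alone gives x2 = 0.
But (x2) is also a unit clause — contradiction.
That branch fails; take x1 = 0 instead.
(~x2) alone gives x2 = 0.
But (x2) is also a unit clause — contradiction.
Both values of x1 lead to a conflict.
So every satisfying assignment has x3 = False.

False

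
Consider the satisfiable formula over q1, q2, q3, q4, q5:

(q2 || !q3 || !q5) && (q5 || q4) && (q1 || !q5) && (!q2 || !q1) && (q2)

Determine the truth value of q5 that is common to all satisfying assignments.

Suppose q5 = true.
Unit clause (q1) forces q1 = true.
Unit clause (!q2) forces q2 = false.
But (q2) is also a unit clause — contradiction.
So every satisfying assignment has q5 = False.

False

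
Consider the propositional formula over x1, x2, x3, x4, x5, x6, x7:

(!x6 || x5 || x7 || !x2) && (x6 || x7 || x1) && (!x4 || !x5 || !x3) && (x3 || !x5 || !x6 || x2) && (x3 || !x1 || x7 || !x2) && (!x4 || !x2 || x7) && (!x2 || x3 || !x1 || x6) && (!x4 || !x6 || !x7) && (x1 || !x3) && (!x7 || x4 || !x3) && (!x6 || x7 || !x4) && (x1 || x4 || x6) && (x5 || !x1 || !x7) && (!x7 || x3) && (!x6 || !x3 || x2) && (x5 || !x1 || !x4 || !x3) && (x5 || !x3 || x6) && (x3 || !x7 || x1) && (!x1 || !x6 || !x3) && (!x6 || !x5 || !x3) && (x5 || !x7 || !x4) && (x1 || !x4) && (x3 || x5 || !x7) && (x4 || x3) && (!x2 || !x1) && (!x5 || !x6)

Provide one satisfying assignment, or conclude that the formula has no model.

x1: true, x2: false, x3: false, x4: true, x5: false, x6: false, x7: false

Branch on x1: set x1 = true.
(!x2) alone gives x2 = false.
Branch on x5: set x5 = false.
(!x7) alone gives x7 = false.
Branch on x6: set x6 = false.
(!x3) alone gives x3 = false.
(x4) alone gives x4 = true.
All clauses are satisfied.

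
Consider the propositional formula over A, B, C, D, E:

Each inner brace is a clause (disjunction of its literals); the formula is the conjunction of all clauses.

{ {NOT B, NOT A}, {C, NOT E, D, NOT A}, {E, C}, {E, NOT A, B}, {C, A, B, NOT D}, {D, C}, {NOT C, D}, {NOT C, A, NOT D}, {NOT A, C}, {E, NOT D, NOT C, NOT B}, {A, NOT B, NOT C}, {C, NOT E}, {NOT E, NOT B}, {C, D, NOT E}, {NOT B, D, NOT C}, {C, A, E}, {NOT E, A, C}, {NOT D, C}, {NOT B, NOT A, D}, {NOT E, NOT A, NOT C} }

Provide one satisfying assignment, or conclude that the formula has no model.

UNSATISFIABLE

Branch on B: set B = false.
Branch on E: set E = true.
From the singleton clause (C), C = true.
From the singleton clause (D), D = true.
From the singleton clause (A), A = true.
But (NOT A) is also a unit clause — contradiction.
Undo E and try E = false.
From the singleton clause (C), C = true.
From the singleton clause (NOT A), A = false.
From the singleton clause (D), D = true.
But (NOT D) is also a unit clause — contradiction.
Either choice for E ends in contradiction.
Undo B and try B = true.
From the singleton clause (NOT A), A = false.
From the singleton clause (NOT C), C = false.
From the singleton clause (E), E = true.
But (NOT E) is also a unit clause — contradiction.
Either choice for B ends in contradiction.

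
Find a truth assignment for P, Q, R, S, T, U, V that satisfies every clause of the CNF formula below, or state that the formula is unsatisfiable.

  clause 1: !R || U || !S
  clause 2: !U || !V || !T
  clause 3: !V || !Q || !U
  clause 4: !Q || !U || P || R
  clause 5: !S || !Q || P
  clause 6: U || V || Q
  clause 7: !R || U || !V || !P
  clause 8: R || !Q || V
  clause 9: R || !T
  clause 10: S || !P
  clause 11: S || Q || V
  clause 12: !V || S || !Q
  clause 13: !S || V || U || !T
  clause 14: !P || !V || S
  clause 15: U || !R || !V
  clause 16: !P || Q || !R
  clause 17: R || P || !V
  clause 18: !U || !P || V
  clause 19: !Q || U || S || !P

Case R = false:
(!T) alone gives T = false.
Case Q = false:
Case U = true:
Case S = true:
Case P = false:
(!V) alone gives V = false.
All clauses are satisfied.

P ↦ false; Q ↦ false; R ↦ false; S ↦ true; T ↦ false; U ↦ true; V ↦ false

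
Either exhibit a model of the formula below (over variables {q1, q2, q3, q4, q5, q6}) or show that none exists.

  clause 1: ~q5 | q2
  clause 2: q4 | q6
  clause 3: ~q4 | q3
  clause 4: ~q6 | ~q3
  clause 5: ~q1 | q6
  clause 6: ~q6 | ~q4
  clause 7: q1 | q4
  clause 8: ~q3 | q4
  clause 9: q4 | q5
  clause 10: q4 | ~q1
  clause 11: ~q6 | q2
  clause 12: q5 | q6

Try q5 = 1.
Unit clause (q2) forces q2 = 1.
Try q4 = 1.
Unit clause (q3) forces q3 = 1.
Unit clause (~q6) forces q6 = 0.
Unit clause (~q1) forces q1 = 0.
All clauses are satisfied.

q1 ↦ 0, q2 ↦ 1, q3 ↦ 1, q4 ↦ 1, q5 ↦ 1, q6 ↦ 0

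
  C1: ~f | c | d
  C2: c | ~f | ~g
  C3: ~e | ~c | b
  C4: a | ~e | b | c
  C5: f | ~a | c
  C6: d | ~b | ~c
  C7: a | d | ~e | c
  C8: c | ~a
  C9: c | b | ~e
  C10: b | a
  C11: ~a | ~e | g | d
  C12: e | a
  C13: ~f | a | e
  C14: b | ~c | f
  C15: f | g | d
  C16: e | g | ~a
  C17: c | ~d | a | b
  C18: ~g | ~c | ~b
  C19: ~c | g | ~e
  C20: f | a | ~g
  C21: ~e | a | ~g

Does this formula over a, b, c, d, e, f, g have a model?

Satisfiable

Suppose c = 1.
Suppose e = 0.
The clause (a) is unit, so a = 1.
The clause (g) is unit, so g = 1.
The clause (~b) is unit, so b = 0.
The clause (f) is unit, so f = 1.
No clause remains; d is free.
A satisfying assignment: a ↦ 1,  b ↦ 0,  c ↦ 1,  d ↦ 1,  e ↦ 0,  f ↦ 1,  g ↦ 1.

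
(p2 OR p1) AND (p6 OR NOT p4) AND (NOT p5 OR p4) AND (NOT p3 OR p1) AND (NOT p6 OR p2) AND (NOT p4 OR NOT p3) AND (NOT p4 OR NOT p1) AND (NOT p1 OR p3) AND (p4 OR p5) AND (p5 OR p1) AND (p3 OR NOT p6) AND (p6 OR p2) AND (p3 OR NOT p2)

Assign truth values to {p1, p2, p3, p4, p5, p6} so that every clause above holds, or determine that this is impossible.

Suppose p2 = true.
Unit clause (p3) forces p3 = true.
Unit clause (p1) forces p1 = true.
Unit clause (NOT p4) forces p4 = false.
Unit clause (NOT p5) forces p5 = false.
Now (p5) is unsatisfied and unit — conflict.
So p2 must be the other value — set p2 = false.
Unit clause (p1) forces p1 = true.
Unit clause (NOT p6) forces p6 = false.
Now (p6) is unsatisfied and unit — conflict.
Neither p2 = true nor p2 = false works.

UNSATISFIABLE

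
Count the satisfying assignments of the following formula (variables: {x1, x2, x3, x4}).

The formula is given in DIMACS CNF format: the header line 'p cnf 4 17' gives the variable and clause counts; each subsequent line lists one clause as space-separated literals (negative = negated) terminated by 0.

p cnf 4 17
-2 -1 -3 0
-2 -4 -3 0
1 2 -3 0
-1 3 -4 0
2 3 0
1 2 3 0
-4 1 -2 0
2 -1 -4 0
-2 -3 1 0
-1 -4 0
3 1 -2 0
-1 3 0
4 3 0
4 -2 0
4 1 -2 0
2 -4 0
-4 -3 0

1

There are 2^4 = 16 truth assignments over (x1, x2, x3, x4).
Check each against the 17 clauses (columns in the order x1, x2, x3, x4):
  F F F F  ✗ fails (x2 ∨ x3)
  F F F T  ✗ fails (x2 ∨ x3)
  F F T F  ✗ fails (x1 ∨ x2 ∨ ¬x3)
  F F T T  ✗ fails (x1 ∨ x2 ∨ ¬x3)
  F T F F  ✗ fails (x3 ∨ x1 ∨ ¬x2)
  F T F T  ✗ fails (¬x4 ∨ x1 ∨ ¬x2)
  F T T F  ✗ fails (¬x2 ∨ ¬x3 ∨ x1)
  F T T T  ✗ fails (¬x2 ∨ ¬x4 ∨ ¬x3)
  T F F F  ✗ fails (x2 ∨ x3)
  T F F T  ✗ fails (¬x1 ∨ x3 ∨ ¬x4)
  T F T F  ✓ satisfies all
  T F T T  ✗ fails (x2 ∨ ¬x1 ∨ ¬x4)
  T T F F  ✗ fails (¬x1 ∨ x3)
  T T F T  ✗ fails (¬x1 ∨ x3 ∨ ¬x4)
  T T T F  ✗ fails (¬x2 ∨ ¬x1 ∨ ¬x3)
  T T T T  ✗ fails (¬x2 ∨ ¬x1 ∨ ¬x3)
1 of the 16 rows is a model.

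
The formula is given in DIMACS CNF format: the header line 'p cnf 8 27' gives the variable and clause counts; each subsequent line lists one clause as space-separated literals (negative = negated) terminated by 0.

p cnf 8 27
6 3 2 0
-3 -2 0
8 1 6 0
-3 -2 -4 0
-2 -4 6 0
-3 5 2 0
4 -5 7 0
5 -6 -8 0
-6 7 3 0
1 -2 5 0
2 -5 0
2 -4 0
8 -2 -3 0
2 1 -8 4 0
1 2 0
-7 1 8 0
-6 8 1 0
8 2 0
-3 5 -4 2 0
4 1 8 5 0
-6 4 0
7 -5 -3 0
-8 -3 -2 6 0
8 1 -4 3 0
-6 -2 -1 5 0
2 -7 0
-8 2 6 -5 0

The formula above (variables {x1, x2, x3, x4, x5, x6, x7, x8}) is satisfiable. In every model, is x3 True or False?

Suppose x3 = True.
From the singleton clause (¬x2), x2 = False.
From the singleton clause (x5), x5 = True.
Now (¬x5) is unsatisfied and unit — conflict.
So every satisfying assignment has x3 = False.

False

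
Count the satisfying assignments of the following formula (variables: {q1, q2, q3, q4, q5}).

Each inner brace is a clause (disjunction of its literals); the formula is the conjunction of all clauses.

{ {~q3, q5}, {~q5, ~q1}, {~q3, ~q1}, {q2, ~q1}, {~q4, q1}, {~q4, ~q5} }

There are 2^5 = 32 truth assignments over (q1, q2, q3, q4, q5).
Split on q5. With q5 = 1, the clauses containing q5 are satisfied and ~q5 drops from the rest; 4 of the 2^4 = 16 assignments to the other variables satisfy what remains.
With q5 = 0, by the same count on the reduced clause set, 4 assignments work.
Total: 4 + 4 = 8.

8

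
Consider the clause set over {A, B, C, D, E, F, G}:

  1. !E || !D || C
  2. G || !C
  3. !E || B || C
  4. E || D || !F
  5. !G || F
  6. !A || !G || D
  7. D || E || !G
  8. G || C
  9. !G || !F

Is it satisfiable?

Suppose G = true.
Unit clause (F) forces F = true.
Now (!F) is unsatisfied and unit — conflict.
So G must be the other value — set G = false.
Unit clause (!C) forces C = false.
Now (C) is unsatisfied and unit — conflict.
Neither G = true nor G = false works.
No assignment satisfies every clause.

Unsatisfiable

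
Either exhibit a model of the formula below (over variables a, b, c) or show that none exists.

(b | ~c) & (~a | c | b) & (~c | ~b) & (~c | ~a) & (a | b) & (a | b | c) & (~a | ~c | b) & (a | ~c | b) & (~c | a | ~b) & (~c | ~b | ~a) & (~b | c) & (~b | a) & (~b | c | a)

Case b = 1:
Unit clause (~c) forces c = 0.
Now (c) is unsatisfied and unit — conflict.
That branch fails; take b = 0 instead.
Unit clause (~c) forces c = 0.
Unit clause (~a) forces a = 0.
Now (a) is unsatisfied and unit — conflict.
Both values of b lead to a conflict.

UNSATISFIABLE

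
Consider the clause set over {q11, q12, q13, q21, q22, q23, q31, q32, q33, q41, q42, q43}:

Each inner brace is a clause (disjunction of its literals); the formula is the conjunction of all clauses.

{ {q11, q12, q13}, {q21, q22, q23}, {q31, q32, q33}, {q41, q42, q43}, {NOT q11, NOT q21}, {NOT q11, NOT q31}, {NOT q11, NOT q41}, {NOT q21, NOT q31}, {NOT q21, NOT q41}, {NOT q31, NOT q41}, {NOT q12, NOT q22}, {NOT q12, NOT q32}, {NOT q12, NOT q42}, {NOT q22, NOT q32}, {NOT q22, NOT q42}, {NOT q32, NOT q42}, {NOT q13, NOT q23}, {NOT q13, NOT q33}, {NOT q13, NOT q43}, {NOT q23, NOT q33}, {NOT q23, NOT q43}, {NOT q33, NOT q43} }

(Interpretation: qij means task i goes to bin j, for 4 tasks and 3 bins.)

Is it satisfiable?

Try q11 = false.
Try q12 = true.
(NOT q22) alone gives q22 = false.
(NOT q32) alone gives q32 = false.
(NOT q42) alone gives q42 = false.
Try q21 = true.
(NOT q31) alone gives q31 = false.
(q33) alone gives q33 = true.
(NOT q41) alone gives q41 = false.
(q43) alone gives q43 = true.
That conflicts with the unit clause (NOT q43).
Undo q21 and try q21 = false.
(q23) alone gives q23 = true.
(NOT q13) alone gives q13 = false.
(NOT q33) alone gives q33 = false.
(q31) alone gives q31 = true.
(NOT q41) alone gives q41 = false.
(q43) alone gives q43 = true.
That conflicts with the unit clause (NOT q43).
Both values of q21 lead to a conflict.
Undo q12 and try q12 = false.
(q13) alone gives q13 = true.
(NOT q23) alone gives q23 = false.
(NOT q33) alone gives q33 = false.
(NOT q43) alone gives q43 = false.
Try q21 = true.
(NOT q31) alone gives q31 = false.
(q32) alone gives q32 = true.
(NOT q41) alone gives q41 = false.
(q42) alone gives q42 = true.
That conflicts with the unit clause (NOT q42).
Undo q21 and try q21 = false.
(q22) alone gives q22 = true.
(NOT q32) alone gives q32 = false.
(q31) alone gives q31 = true.
(NOT q41) alone gives q41 = false.
(q42) alone gives q42 = true.
That conflicts with the unit clause (NOT q42).
Both values of q21 lead to a conflict.
Both values of q12 lead to a conflict.
Undo q11 and try q11 = true.
(NOT q21) alone gives q21 = false.
(NOT q31) alone gives q31 = false.
(NOT q41) alone gives q41 = false.
Try q22 = true.
(NOT q12) alone gives q12 = false.
(NOT q32) alone gives q32 = false.
(q33) alone gives q33 = true.
(NOT q42) alone gives q42 = false.
(q43) alone gives q43 = true.
That conflicts with the unit clause (NOT q43).
Undo q22 and try q22 = false.
(q23) alone gives q23 = true.
(NOT q13) alone gives q13 = false.
(NOT q33) alone gives q33 = false.
(q32) alone gives q32 = true.
(NOT q12) alone gives q12 = false.
(NOT q42) alone gives q42 = false.
(q43) alone gives q43 = true.
That conflicts with the unit clause (NOT q43).
Both values of q22 lead to a conflict.
Both values of q11 lead to a conflict.
No assignment satisfies every clause.

No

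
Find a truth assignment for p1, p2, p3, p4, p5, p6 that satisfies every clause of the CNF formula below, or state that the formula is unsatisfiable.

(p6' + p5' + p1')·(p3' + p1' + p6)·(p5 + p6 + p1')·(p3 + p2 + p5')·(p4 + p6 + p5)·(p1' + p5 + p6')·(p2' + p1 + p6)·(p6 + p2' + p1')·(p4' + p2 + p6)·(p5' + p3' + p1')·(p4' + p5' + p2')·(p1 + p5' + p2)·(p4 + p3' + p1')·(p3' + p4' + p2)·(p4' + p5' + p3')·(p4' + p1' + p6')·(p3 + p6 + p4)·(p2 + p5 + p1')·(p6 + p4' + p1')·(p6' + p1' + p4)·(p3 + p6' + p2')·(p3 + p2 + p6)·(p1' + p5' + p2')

p1: 0; p2: 1; p3: 1; p4: 1; p5: 0; p6: 1

Suppose p6 = 1.
Suppose p5 = 0.
(p1') alone gives p1 = 0.
Suppose p3 = 1.
Suppose p4 = 1.
(p2) alone gives p2 = 1.
All clauses are satisfied.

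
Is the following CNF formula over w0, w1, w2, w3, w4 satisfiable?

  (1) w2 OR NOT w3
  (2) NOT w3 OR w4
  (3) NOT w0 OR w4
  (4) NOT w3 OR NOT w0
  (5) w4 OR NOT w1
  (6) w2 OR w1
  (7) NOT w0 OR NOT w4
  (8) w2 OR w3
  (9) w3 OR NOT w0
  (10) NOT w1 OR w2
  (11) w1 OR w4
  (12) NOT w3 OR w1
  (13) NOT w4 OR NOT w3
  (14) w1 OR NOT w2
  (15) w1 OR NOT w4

Yes, satisfiable

Suppose w2 = true.
Unit clause (w1) forces w1 = true.
Unit clause (w4) forces w4 = true.
Unit clause (NOT w0) forces w0 = false.
Unit clause (NOT w3) forces w3 = false.
All clauses are satisfied.
A satisfying assignment: w0: false, w1: true, w2: true, w3: false, w4: true.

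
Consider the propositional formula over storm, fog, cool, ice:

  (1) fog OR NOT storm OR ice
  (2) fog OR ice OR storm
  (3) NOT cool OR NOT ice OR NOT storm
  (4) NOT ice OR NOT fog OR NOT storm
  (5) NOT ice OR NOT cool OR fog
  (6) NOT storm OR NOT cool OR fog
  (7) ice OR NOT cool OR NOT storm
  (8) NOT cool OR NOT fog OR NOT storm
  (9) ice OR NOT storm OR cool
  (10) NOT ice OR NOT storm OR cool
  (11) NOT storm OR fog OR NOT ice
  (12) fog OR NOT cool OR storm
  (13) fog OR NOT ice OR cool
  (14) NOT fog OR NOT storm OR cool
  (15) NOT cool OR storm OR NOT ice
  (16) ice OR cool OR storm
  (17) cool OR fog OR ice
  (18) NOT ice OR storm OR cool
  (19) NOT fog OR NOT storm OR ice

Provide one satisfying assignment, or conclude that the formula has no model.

storm=false,  fog=true,  cool=true,  ice=false

Suppose fog = true.
Suppose ice = false.
The clause (NOT storm) is unit, so storm = false.
The clause (cool) is unit, so cool = true.
All clauses are satisfied.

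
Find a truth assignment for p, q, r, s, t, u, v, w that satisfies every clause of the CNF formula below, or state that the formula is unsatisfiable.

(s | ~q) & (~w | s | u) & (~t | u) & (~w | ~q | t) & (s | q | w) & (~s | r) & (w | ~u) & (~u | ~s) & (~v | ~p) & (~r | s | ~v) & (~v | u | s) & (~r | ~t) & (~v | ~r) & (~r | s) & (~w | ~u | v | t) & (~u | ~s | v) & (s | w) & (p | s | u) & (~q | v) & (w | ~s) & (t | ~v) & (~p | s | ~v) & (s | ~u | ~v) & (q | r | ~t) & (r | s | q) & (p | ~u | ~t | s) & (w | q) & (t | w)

p ↦ 1, q ↦ 0, r ↦ 1, s ↦ 1, t ↦ 0, u ↦ 0, v ↦ 0, w ↦ 1

Branch on s: set s = 1.
Unit clause (r) forces r = 1.
Unit clause (~u) forces u = 0.
Unit clause (~t) forces t = 0.
Unit clause (~v) forces v = 0.
Unit clause (~q) forces q = 0.
Unit clause (w) forces w = 1.
All clauses hold; p can take either value.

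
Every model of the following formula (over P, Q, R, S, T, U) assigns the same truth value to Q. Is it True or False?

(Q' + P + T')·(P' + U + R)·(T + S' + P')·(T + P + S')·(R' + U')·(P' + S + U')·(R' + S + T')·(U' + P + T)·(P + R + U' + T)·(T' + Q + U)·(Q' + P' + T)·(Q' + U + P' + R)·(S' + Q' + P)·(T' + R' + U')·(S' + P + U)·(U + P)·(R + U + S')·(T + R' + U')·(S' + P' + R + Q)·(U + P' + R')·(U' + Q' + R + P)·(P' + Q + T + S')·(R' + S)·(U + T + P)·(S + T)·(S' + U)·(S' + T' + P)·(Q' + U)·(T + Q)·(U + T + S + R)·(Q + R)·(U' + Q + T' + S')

True

Suppose Q = 0.
Unit clause (T) forces T = 1.
Unit clause (U) forces U = 1.
Unit clause (R') forces R = 0.
Now (R) is unsatisfied and unit — conflict.
So every satisfying assignment has Q = True.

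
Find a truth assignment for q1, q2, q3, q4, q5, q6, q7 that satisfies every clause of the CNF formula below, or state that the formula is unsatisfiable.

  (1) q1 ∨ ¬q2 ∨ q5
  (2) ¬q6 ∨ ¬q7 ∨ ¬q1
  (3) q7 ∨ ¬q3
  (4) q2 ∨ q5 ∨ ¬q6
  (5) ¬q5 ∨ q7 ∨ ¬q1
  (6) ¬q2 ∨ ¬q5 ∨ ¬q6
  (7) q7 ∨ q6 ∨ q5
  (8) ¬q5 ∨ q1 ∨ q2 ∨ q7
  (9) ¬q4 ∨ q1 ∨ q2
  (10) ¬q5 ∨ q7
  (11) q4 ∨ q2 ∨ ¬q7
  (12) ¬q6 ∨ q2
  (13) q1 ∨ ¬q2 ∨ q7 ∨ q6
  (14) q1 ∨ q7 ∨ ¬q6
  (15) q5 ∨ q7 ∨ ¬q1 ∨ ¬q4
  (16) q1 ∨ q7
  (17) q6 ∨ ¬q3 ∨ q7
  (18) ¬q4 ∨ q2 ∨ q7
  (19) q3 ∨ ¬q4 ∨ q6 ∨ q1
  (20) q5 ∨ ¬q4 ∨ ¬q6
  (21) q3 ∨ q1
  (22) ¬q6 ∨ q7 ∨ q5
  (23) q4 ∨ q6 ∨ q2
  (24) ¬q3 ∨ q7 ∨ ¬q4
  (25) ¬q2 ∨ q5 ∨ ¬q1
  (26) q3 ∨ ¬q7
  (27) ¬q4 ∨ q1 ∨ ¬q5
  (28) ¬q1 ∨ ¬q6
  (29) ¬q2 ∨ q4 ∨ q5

q1 ↦ True,  q2 ↦ False,  q3 ↦ True,  q4 ↦ True,  q5 ↦ True,  q6 ↦ False,  q7 ↦ True

Branch on q7: set q7 = True.
The clause (q3) is unit, so q3 = True.
Branch on q6: set q6 = False.
Branch on q4: set q4 = True.
Branch on q1: set q1 = True.
Branch on q2: set q2 = False.
All clauses hold; q5 can take either value.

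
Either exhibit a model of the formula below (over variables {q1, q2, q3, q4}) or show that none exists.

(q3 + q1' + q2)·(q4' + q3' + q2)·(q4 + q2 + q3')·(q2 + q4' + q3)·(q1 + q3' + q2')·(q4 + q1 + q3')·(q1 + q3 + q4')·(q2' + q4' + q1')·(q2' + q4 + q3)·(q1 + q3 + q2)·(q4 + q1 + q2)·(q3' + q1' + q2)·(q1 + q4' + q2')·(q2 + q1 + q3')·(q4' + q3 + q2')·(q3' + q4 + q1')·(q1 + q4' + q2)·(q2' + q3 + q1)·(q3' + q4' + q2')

Case q3 = 1:
Case q4 = 0:
(q2) alone gives q2 = 1.
(q1) alone gives q1 = 1.
That conflicts with the unit clause (q1').
So q4 must be the other value — set q4 = 1.
(q2) alone gives q2 = 1.
That conflicts with the unit clause (q2').
Neither q4 = 1 nor q4 = 0 works.
So q3 must be the other value — set q3 = 0.
Case q1 = 0:
(q4') alone gives q4 = 0.
(q2') alone gives q2 = 0.
That conflicts with the unit clause (q2).
So q1 must be the other value — set q1 = 1.
(q2) alone gives q2 = 1.
(q4') alone gives q4 = 0.
That conflicts with the unit clause (q4).
Neither q1 = 1 nor q1 = 0 works.
Neither q3 = 1 nor q3 = 0 works.

UNSATISFIABLE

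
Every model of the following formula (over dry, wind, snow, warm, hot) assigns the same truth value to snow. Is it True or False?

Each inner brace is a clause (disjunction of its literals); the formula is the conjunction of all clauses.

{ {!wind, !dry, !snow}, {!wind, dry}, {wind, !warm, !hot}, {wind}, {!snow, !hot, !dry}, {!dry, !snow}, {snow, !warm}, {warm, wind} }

False

Suppose snow = true.
The clause (wind) is unit, so wind = true.
The clause (!dry) is unit, so dry = false.
Now (dry) is unsatisfied and unit — conflict.
So every satisfying assignment has snow = False.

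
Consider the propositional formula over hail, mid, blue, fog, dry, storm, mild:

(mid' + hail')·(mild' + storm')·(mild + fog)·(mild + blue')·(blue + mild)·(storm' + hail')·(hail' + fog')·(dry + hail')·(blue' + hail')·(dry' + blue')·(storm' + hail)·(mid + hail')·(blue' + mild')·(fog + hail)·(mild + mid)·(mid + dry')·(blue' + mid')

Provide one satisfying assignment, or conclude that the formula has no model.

Branch on mid: set mid = 1.
From the singleton clause (hail'), hail = 0.
From the singleton clause (storm'), storm = 0.
From the singleton clause (fog), fog = 1.
From the singleton clause (blue'), blue = 0.
From the singleton clause (mild), mild = 1.
All clauses hold; dry can take either value.

hail ↦ 0, mid ↦ 1, blue ↦ 0, fog ↦ 1, dry ↦ 1, storm ↦ 0, mild ↦ 1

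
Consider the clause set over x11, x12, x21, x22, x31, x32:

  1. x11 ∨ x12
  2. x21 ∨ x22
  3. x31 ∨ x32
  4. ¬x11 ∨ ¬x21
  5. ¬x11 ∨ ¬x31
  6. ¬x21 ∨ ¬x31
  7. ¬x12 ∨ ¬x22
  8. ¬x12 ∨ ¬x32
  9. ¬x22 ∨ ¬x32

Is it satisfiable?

No

Branch on x11: set x11 = True.
The clause (¬x21) is unit, so x21 = False.
The clause (x22) is unit, so x22 = True.
The clause (¬x31) is unit, so x31 = False.
The clause (x32) is unit, so x32 = True.
Now (¬x32) is unsatisfied and unit — conflict.
That branch fails; take x11 = False instead.
The clause (x12) is unit, so x12 = True.
The clause (¬x22) is unit, so x22 = False.
The clause (x21) is unit, so x21 = True.
The clause (¬x31) is unit, so x31 = False.
The clause (x32) is unit, so x32 = True.
Now (¬x32) is unsatisfied and unit — conflict.
Either choice for x11 ends in contradiction.
No assignment satisfies every clause.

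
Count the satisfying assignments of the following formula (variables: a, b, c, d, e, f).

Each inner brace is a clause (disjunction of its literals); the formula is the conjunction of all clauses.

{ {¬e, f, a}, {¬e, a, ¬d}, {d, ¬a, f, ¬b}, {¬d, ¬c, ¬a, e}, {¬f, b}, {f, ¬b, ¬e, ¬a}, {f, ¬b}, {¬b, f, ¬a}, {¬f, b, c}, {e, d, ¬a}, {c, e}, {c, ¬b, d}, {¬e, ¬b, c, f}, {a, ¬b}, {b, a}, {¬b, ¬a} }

4

There are 2^6 = 64 truth assignments over (a, b, c, d, e, f).
Split on e. With e = True, the clauses containing e are satisfied and ¬e drops from the rest; 4 of the 2^5 = 32 assignments to the other variables satisfy what remains.
With e = False, by the same count on the reduced clause set, 0 assignments work.
(One model: a=T, b=F, c=F, d=F, e=T, f=F.)
Total: 4 + 0 = 4.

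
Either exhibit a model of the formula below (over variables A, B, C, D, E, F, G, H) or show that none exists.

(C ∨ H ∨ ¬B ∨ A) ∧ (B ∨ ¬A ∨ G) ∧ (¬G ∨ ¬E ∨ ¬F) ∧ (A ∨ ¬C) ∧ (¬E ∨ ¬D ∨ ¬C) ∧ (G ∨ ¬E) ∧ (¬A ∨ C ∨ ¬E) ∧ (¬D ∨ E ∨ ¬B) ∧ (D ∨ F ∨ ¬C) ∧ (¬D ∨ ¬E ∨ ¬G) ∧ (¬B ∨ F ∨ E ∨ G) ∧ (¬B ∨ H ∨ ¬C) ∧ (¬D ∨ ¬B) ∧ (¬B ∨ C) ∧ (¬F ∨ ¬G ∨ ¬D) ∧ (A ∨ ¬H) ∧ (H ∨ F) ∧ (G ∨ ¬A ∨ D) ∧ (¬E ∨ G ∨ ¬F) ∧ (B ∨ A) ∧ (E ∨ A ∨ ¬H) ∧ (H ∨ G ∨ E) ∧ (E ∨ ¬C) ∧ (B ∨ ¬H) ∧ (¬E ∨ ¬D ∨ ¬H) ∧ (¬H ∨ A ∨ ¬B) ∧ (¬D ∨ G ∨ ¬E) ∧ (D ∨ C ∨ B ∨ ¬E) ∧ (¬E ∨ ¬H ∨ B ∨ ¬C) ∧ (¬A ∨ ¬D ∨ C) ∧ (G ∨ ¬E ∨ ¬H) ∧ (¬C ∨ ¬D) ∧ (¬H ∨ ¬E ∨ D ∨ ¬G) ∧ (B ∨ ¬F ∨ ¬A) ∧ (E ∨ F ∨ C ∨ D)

UNSATISFIABLE

Try A = True.
Try B = True.
Unit clause (¬D) forces D = False.
Unit clause (C) forces C = True.
Unit clause (F) forces F = True.
Unit clause (H) forces H = True.
Unit clause (G) forces G = True.
Unit clause (¬E) forces E = False.
That conflicts with the unit clause (E).
So B must be the other value — set B = False.
Unit clause (G) forces G = True.
Unit clause (¬H) forces H = False.
Unit clause (F) forces F = True.
That conflicts with the unit clause (¬F).
Either choice for B ends in contradiction.
So A must be the other value — set A = False.
Unit clause (¬C) forces C = False.
Unit clause (¬B) forces B = False.
That conflicts with the unit clause (B).
Either choice for A ends in contradiction.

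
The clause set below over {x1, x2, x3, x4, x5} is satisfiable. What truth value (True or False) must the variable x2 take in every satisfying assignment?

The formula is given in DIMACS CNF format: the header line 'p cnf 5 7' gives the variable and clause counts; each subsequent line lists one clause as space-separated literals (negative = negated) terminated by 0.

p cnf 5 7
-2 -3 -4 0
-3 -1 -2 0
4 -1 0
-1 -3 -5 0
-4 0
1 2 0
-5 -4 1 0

True

Suppose x2 = False.
(¬x4) alone gives x4 = False.
(¬x1) alone gives x1 = False.
Now (x1) is unsatisfied and unit — conflict.
So every satisfying assignment has x2 = True.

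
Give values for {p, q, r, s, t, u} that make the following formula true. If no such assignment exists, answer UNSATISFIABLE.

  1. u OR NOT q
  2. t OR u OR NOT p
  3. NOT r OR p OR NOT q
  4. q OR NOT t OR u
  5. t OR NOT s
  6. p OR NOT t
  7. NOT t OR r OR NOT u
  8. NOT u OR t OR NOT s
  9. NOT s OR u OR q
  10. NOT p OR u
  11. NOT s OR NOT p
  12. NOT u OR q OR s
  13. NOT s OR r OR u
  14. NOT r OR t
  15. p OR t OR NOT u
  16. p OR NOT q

Case u = true:
Case t = false:
The clause (NOT s) is unit, so s = false.
The clause (q) is unit, so q = true.
The clause (NOT r) is unit, so r = false.
The clause (p) is unit, so p = true.
This assignment satisfies each clause.

p ↦ true, q ↦ true, r ↦ false, s ↦ false, t ↦ false, u ↦ true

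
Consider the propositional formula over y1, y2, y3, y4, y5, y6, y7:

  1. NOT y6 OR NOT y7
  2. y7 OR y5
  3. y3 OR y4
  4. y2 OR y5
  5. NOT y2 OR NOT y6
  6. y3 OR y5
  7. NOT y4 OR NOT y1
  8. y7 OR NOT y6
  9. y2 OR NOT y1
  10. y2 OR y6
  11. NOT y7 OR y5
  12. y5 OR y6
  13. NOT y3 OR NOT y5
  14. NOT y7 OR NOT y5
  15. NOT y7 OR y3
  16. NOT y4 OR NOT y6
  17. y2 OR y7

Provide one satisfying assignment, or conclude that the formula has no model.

y1 ↦ false,  y2 ↦ true,  y3 ↦ false,  y4 ↦ true,  y5 ↦ true,  y6 ↦ false,  y7 ↦ false

Suppose y6 = false.
From the singleton clause (y2), y2 = true.
From the singleton clause (y5), y5 = true.
From the singleton clause (NOT y3), y3 = false.
From the singleton clause (y4), y4 = true.
From the singleton clause (NOT y1), y1 = false.
From the singleton clause (NOT y7), y7 = false.
All clauses are satisfied.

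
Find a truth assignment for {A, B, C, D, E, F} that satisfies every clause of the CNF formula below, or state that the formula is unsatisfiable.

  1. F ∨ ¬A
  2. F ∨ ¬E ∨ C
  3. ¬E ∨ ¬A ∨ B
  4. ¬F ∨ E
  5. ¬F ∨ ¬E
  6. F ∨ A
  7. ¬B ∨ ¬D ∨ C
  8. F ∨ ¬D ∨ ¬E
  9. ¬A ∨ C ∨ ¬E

UNSATISFIABLE

Case F = True:
(E) alone gives E = True.
Now (¬E) is unsatisfied and unit — conflict.
Undo F and try F = False.
(¬A) alone gives A = False.
Now (A) is unsatisfied and unit — conflict.
Neither F = True nor F = False works.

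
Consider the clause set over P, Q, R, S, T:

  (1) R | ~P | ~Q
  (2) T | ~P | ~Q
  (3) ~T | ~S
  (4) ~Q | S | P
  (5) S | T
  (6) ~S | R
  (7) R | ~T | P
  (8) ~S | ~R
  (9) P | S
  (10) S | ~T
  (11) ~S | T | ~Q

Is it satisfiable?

No, unsatisfiable

Suppose T = 0.
From the singleton clause (S), S = 1.
From the singleton clause (R), R = 1.
That conflicts with the unit clause (~R).
That branch fails; take T = 1 instead.
From the singleton clause (~S), S = 0.
That conflicts with the unit clause (S).
Both values of T lead to a conflict.
No assignment satisfies every clause.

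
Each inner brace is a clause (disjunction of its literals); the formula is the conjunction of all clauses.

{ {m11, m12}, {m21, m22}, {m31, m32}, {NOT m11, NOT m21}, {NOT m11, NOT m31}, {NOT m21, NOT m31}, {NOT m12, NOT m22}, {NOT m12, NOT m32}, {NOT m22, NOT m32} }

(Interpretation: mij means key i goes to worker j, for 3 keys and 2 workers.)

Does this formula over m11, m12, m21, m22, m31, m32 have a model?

Case m11 = true:
The clause (NOT m21) is unit, so m21 = false.
The clause (m22) is unit, so m22 = true.
The clause (NOT m31) is unit, so m31 = false.
The clause (m32) is unit, so m32 = true.
Now (NOT m32) is unsatisfied and unit — conflict.
So m11 must be the other value — set m11 = false.
The clause (m12) is unit, so m12 = true.
The clause (NOT m22) is unit, so m22 = false.
The clause (m21) is unit, so m21 = true.
The clause (NOT m31) is unit, so m31 = false.
The clause (m32) is unit, so m32 = true.
Now (NOT m32) is unsatisfied and unit — conflict.
Either choice for m11 ends in contradiction.
No assignment satisfies every clause.

Unsatisfiable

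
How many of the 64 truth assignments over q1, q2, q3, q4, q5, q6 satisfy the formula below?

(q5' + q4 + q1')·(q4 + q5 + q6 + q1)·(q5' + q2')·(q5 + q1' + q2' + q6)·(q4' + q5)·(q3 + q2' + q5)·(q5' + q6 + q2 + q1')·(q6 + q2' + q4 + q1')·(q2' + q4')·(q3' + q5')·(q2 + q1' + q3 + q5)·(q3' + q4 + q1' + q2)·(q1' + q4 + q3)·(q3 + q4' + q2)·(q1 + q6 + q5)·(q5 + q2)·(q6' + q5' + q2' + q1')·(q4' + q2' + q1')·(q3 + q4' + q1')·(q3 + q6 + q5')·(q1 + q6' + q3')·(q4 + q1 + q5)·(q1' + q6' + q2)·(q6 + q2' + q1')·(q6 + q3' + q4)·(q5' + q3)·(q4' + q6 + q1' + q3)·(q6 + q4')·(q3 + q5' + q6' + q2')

1

There are 2^6 = 64 truth assignments over (q1, q2, q3, q4, q5, q6).
Split on q5. With q5 = 1, the clauses containing q5 are satisfied and q5' drops from the rest; 0 of the 2^5 = 32 assignments to the other variables satisfy what remains.
With q5 = 0, by the same count on the reduced clause set, 1 assignment works.
(One model: q1=T, q2=T, q3=T, q4=F, q5=F, q6=T.)
Total: 0 + 1 = 1.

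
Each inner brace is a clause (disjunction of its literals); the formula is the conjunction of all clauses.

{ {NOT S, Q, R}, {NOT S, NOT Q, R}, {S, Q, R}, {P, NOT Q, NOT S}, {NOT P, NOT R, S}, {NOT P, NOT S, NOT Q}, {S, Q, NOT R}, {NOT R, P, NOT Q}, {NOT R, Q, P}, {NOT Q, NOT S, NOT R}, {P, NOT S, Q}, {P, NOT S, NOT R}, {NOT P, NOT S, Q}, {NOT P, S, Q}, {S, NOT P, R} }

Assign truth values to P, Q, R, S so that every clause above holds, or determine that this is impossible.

P ↦ false; Q ↦ true; R ↦ false; S ↦ false

Suppose S = false.
Suppose Q = true.
Suppose P = false.
(NOT R) alone gives R = false.
Every clause now holds.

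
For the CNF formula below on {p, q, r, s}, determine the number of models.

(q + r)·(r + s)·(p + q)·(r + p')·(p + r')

There are 2^4 = 16 truth assignments over (p, q, r, s).
Check each against the 5 clauses (columns in the order p, q, r, s):
  F F F F  ✗ fails (q + r)
  F F F T  ✗ fails (q + r)
  F F T F  ✗ fails (p + q)
  F F T T  ✗ fails (p + q)
  F T F F  ✗ fails (r + s)
  F T F T  ✓ satisfies all
  F T T F  ✗ fails (p + r')
  F T T T  ✗ fails (p + r')
  T F F F  ✗ fails (q + r)
  T F F T  ✗ fails (q + r)
  T F T F  ✓ satisfies all
  T F T T  ✓ satisfies all
  T T F F  ✗ fails (r + s)
  T T F T  ✗ fails (r + p')
  T T T F  ✓ satisfies all
  T T T T  ✓ satisfies all
5 of the 16 rows are models.

5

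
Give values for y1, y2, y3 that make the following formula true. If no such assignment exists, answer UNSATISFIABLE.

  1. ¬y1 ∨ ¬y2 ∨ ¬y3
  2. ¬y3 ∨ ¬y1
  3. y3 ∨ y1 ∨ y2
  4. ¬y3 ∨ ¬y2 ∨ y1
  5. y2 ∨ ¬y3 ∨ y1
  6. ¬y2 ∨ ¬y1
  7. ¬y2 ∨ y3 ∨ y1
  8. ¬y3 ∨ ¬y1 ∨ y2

y1=True, y2=False, y3=False

Branch on y3: set y3 = False.
Branch on y1: set y1 = True.
The clause (¬y2) is unit, so y2 = False.
Every clause now holds.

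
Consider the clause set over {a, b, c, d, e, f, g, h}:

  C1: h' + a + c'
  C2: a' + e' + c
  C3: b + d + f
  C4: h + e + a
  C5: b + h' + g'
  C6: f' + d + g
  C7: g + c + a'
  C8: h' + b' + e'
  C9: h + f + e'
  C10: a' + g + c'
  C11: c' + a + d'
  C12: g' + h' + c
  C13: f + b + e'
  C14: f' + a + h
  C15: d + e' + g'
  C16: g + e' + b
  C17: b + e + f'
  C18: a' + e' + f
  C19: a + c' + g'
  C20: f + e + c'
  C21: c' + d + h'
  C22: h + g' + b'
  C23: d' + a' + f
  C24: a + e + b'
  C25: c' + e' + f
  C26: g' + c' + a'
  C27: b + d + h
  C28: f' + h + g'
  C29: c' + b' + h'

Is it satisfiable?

Yes, satisfiable

Suppose h = 1.
Suppose a = 0.
Unit clause (c') forces c = 0.
Unit clause (g') forces g = 0.
Suppose f = 0.
Suppose b = 0.
Unit clause (d) forces d = 1.
Unit clause (e') forces e = 0.
All clauses are satisfied.
A satisfying assignment: a ↦ 0,  b ↦ 0,  c ↦ 0,  d ↦ 1,  e ↦ 0,  f ↦ 0,  g ↦ 0,  h ↦ 1.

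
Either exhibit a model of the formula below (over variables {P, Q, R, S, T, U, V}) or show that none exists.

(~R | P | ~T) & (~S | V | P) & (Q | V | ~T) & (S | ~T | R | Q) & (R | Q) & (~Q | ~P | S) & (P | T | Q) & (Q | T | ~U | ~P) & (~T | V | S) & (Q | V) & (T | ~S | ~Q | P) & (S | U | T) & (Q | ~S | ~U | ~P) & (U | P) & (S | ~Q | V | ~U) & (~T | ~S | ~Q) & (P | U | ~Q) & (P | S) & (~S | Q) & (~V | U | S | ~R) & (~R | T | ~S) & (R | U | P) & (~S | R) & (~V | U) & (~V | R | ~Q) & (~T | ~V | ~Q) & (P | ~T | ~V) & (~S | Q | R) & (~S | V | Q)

Try R = 1.
Try P = 1.
Try Q = 0.
The clause (V) is unit, so V = 1.
The clause (~S) is unit, so S = 0.
The clause (U) is unit, so U = 1.
The clause (T) is unit, so T = 1.
This assignment satisfies each clause.

P ↦ 1,  Q ↦ 0,  R ↦ 1,  S ↦ 0,  T ↦ 1,  U ↦ 1,  V ↦ 1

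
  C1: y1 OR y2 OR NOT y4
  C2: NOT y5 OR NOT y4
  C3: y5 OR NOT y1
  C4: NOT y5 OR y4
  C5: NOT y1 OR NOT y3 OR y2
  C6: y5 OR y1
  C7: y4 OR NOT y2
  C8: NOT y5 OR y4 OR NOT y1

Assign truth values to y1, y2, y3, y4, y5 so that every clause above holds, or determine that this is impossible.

UNSATISFIABLE

Try y5 = false.
From the singleton clause (NOT y1), y1 = false.
Now (y1) is unsatisfied and unit — conflict.
Backtrack on y5: now try y5 = true.
From the singleton clause (NOT y4), y4 = false.
Now (y4) is unsatisfied and unit — conflict.
Either choice for y5 ends in contradiction.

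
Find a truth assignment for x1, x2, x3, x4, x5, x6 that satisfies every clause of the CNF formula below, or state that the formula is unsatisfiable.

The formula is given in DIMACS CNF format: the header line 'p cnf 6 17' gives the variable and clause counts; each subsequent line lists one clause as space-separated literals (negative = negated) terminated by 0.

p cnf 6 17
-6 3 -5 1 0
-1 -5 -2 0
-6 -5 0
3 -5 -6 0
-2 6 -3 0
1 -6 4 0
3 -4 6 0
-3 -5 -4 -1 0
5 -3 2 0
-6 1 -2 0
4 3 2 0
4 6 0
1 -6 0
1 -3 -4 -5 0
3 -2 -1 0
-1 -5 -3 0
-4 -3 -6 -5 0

Suppose x6 = True.
Unit clause (¬x5) forces x5 = False.
Unit clause (x1) forces x1 = True.
Suppose x3 = True.
Unit clause (x2) forces x2 = True.
All clauses hold; x4 can take either value.

x1: True, x2: True, x3: True, x4: True, x5: False, x6: True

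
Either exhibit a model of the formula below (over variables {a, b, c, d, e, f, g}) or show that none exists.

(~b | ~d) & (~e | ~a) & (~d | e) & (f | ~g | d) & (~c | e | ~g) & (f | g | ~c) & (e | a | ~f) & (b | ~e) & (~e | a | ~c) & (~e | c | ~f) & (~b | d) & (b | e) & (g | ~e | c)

UNSATISFIABLE

Try b = 0.
The clause (~e) is unit, so e = 0.
But (e) is also a unit clause — contradiction.
Backtrack on b: now try b = 1.
The clause (~d) is unit, so d = 0.
But (d) is also a unit clause — contradiction.
Both values of b lead to a conflict.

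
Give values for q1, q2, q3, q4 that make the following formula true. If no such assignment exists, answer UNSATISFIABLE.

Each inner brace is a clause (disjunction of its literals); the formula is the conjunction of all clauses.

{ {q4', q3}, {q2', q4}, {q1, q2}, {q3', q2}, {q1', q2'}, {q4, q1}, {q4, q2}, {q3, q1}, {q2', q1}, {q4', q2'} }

Suppose q4 = 0.
The clause (q2') is unit, so q2 = 0.
That conflicts with the unit clause (q2).
Undo q4 and try q4 = 1.
The clause (q3) is unit, so q3 = 1.
The clause (q2) is unit, so q2 = 1.
That conflicts with the unit clause (q2').
Both values of q4 lead to a conflict.

UNSATISFIABLE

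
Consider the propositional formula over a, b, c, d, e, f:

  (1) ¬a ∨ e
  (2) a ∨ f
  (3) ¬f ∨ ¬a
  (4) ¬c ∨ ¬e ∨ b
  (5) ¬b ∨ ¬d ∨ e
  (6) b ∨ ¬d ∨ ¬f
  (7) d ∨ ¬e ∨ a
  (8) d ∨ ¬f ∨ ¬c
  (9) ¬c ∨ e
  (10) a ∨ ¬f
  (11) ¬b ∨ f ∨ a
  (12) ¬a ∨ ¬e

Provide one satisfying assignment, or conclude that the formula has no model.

Try a = False.
(f) alone gives f = True.
But (¬f) is also a unit clause — contradiction.
So a must be the other value — set a = True.
(e) alone gives e = True.
But (¬e) is also a unit clause — contradiction.
Either choice for a ends in contradiction.

UNSATISFIABLE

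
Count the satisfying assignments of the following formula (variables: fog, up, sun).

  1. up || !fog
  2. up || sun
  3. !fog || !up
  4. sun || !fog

3

There are 2^3 = 8 truth assignments over (fog, up, sun).
Check each against the 4 clauses (columns in the order fog, up, sun):
  F F F  ✗ fails (up || sun)
  F F T  ✓ satisfies all
  F T F  ✓ satisfies all
  F T T  ✓ satisfies all
  T F F  ✗ fails (up || !fog)
  T F T  ✗ fails (up || !fog)
  T T F  ✗ fails (!fog || !up)
  T T T  ✗ fails (!fog || !up)
3 of the 8 rows are models.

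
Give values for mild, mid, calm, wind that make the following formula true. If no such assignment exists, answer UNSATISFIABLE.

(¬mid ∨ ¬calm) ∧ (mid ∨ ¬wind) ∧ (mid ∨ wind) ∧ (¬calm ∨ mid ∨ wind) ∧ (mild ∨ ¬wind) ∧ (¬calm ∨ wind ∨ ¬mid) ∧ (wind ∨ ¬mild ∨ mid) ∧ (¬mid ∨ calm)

Case mid = False:
The clause (¬wind) is unit, so wind = False.
Now (wind) is unsatisfied and unit — conflict.
That branch fails; take mid = True instead.
The clause (¬calm) is unit, so calm = False.
Now (calm) is unsatisfied and unit — conflict.
Both values of mid lead to a conflict.

UNSATISFIABLE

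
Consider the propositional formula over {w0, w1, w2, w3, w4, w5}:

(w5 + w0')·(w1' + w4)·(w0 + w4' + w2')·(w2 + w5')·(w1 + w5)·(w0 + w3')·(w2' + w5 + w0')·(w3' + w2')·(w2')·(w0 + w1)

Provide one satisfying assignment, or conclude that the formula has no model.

The clause (w2') is unit, so w2 = 0.
The clause (w5') is unit, so w5 = 0.
The clause (w0') is unit, so w0 = 0.
The clause (w1) is unit, so w1 = 1.
The clause (w4) is unit, so w4 = 1.
The clause (w3') is unit, so w3 = 0.
All clauses are satisfied.

w0 ↦ 0; w1 ↦ 1; w2 ↦ 0; w3 ↦ 0; w4 ↦ 1; w5 ↦ 0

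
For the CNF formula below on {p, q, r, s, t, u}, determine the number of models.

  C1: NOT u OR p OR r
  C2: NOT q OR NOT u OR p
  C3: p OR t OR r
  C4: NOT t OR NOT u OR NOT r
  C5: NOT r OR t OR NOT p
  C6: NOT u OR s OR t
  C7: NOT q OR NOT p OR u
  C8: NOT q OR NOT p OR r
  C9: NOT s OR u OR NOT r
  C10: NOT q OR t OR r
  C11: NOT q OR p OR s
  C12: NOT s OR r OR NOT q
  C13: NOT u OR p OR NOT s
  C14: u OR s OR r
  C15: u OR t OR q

There are 2^6 = 64 truth assignments over (p, q, r, s, t, u).
Split on s. With s = true, the clauses containing s are satisfied and NOT s drops from the rest; 4 of the 2^5 = 32 assignments to the other variables satisfy what remains.
With s = false, by the same count on the reduced clause set, 3 assignments work.
Total: 4 + 3 = 7.

7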